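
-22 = -22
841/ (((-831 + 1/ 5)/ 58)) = -121945/ 2077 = -58.71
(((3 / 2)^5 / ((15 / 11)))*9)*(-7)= -56133 / 160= -350.83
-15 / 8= -1.88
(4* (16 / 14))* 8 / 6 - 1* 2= 4.10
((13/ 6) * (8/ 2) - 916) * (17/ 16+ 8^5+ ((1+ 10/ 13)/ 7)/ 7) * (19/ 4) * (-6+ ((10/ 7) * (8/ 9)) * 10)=-607430838816199/ 642096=-946012494.73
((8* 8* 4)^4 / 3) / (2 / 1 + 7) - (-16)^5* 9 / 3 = 4379901952 / 27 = 162218590.81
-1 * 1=-1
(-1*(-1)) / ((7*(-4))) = -1 / 28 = -0.04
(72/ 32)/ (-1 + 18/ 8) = 9/ 5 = 1.80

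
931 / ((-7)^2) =19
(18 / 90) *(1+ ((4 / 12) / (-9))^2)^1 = 146 / 729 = 0.20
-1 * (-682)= 682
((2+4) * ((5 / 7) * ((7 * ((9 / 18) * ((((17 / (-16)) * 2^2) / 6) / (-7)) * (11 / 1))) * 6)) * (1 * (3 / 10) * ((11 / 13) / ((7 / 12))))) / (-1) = -55539 / 1274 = -43.59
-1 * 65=-65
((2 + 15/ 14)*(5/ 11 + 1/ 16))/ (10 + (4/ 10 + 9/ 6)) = 2795/ 20944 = 0.13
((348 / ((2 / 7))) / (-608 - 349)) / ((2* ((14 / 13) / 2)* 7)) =-13 / 77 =-0.17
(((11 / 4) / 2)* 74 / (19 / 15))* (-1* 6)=-18315 / 38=-481.97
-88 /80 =-1.10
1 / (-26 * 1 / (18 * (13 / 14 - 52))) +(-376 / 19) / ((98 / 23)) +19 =92565 / 1862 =49.71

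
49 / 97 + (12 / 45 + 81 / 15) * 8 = 13339 / 291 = 45.84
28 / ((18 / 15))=70 / 3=23.33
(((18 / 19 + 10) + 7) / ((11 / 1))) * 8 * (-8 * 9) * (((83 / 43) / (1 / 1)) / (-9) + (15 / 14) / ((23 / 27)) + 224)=-27819196640 / 131537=-211493.32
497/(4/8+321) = 1.55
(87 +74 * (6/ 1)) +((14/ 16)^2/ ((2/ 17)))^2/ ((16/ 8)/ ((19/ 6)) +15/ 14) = 2062815493/ 3710976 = 555.87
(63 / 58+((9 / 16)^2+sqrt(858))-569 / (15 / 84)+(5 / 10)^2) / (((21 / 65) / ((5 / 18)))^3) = -270546413678125 / 133657122816+34328125 * sqrt(858) / 54010152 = -2005.57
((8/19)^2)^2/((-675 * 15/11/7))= -315392/1319500125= -0.00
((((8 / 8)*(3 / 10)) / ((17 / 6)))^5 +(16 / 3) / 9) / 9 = 70994444323 / 1078203909375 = 0.07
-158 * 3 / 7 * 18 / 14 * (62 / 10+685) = -14743296 / 245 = -60176.72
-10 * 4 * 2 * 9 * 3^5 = -174960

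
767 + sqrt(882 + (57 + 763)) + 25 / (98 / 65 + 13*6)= sqrt(1702) + 3965481 / 5168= 808.57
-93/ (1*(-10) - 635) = 31/ 215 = 0.14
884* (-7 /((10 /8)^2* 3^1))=-99008 /75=-1320.11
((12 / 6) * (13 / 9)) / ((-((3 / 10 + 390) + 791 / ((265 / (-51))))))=-13780 / 1135593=-0.01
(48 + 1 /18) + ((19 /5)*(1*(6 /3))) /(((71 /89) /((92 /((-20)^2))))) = 4013456 /79875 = 50.25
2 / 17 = 0.12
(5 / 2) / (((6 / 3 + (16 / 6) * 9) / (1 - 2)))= -0.10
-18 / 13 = -1.38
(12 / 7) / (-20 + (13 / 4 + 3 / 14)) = -48 / 463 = -0.10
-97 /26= -3.73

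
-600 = -600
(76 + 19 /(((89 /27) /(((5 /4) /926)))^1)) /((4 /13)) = 325733473 /1318624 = 247.03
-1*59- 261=-320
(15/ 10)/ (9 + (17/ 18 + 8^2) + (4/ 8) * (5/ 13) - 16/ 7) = 2457/ 117692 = 0.02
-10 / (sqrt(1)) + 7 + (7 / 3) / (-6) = -61 / 18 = -3.39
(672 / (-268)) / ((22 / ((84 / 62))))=-3528 / 22847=-0.15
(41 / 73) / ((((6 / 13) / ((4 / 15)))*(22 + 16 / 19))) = 10127 / 712845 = 0.01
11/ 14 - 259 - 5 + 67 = -2747/ 14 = -196.21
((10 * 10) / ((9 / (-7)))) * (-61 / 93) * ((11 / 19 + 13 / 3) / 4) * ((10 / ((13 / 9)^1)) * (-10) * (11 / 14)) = -3407.92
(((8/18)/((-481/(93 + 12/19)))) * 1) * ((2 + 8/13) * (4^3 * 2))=-10322944/356421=-28.96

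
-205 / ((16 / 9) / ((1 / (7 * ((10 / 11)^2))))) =-44649 / 2240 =-19.93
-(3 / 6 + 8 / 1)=-17 / 2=-8.50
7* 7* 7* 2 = 686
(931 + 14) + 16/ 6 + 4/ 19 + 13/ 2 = 108799/ 114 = 954.38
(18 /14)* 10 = 90 /7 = 12.86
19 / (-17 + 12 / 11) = -209 / 175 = -1.19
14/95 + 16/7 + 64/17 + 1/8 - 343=-30449087/90440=-336.68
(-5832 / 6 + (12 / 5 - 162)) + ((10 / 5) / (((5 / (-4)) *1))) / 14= -7922 / 7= -1131.71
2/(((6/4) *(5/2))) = 8/15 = 0.53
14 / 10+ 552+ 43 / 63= 174536 / 315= 554.08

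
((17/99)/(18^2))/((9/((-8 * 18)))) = -68/8019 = -0.01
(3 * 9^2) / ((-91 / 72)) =-17496 / 91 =-192.26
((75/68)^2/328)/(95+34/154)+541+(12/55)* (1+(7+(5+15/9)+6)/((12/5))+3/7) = 465033605694433/856258411008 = 543.10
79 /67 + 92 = 6243 /67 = 93.18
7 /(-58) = -7 /58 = -0.12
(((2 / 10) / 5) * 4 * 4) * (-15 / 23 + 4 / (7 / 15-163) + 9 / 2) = 2.45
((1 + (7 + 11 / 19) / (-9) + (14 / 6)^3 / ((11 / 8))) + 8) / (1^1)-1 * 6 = 64313 / 5643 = 11.40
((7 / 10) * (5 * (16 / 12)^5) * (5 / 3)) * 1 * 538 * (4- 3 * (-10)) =327792640 / 729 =449646.97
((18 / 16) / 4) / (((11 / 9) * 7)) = 81 / 2464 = 0.03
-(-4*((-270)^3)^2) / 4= 387420489000000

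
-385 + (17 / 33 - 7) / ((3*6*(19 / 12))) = -724613 / 1881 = -385.23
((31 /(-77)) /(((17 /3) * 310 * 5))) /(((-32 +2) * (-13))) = -0.00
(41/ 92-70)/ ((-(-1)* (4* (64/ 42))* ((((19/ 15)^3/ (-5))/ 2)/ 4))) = 2267645625/ 10096448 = 224.60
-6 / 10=-3 / 5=-0.60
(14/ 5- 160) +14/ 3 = -2288/ 15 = -152.53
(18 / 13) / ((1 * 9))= 2 / 13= 0.15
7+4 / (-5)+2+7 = 76 / 5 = 15.20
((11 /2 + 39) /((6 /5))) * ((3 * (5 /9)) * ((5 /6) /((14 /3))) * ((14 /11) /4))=11125 /3168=3.51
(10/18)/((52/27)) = 15/52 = 0.29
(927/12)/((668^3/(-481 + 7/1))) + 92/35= 54843721133/20865434240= 2.63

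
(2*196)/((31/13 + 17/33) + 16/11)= 42042/467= 90.03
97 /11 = 8.82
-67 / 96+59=5597 / 96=58.30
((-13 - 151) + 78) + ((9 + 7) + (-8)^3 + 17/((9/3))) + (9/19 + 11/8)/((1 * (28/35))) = -1047017/1824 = -574.02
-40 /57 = -0.70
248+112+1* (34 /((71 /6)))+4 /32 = 206183 /568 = 363.00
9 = 9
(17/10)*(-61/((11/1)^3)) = -1037/13310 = -0.08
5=5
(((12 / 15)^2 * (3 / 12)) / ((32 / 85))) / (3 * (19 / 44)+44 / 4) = 187 / 5410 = 0.03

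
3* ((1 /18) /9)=1 /54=0.02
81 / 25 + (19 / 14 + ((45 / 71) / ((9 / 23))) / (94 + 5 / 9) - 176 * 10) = -1613989407 / 919450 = -1755.39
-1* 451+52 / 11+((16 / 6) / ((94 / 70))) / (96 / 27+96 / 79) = -97735307 / 219208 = -445.86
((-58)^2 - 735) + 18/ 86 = 113056/ 43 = 2629.21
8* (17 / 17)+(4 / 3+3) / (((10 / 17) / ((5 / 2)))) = 317 / 12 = 26.42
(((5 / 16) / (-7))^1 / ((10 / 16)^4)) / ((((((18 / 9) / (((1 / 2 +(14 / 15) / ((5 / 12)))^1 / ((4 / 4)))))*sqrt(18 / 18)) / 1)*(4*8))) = -274 / 21875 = -0.01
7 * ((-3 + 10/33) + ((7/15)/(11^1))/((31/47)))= -94262/5115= -18.43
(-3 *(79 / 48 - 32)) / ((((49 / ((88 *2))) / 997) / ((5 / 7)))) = 79894595 / 343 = 232928.85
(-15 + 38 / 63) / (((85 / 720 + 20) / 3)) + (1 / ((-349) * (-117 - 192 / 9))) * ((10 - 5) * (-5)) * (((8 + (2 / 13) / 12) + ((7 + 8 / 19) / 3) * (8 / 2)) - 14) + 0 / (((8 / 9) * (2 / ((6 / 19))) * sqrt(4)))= -623574190573 / 290186365742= -2.15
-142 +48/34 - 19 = -2713/17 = -159.59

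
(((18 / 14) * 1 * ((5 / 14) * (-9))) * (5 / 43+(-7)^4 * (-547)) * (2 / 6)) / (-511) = -3811989330 / 1076677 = -3540.51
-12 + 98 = 86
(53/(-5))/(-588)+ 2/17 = 6781/49980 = 0.14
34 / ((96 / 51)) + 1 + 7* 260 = 29425 / 16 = 1839.06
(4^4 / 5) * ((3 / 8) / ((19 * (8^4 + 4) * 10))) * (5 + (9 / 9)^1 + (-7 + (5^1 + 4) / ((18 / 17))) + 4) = 138 / 486875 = 0.00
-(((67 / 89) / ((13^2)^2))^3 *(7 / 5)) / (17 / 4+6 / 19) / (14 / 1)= -11428994 / 28496382182182384534415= -0.00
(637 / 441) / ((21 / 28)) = 52 / 27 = 1.93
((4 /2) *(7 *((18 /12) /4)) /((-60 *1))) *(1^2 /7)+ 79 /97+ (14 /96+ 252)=368039 /1455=252.95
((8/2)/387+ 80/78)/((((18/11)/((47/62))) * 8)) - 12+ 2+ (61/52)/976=-9.94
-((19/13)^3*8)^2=-3010936384/4826809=-623.79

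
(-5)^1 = -5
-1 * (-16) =16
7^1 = 7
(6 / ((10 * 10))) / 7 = 3 / 350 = 0.01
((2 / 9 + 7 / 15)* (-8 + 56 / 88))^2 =77841 / 3025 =25.73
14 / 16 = 7 / 8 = 0.88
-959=-959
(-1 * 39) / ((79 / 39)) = -1521 / 79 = -19.25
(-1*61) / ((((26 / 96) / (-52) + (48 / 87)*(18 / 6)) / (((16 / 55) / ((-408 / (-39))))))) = -1.03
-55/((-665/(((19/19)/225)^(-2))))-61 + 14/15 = 8233292/1995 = 4126.96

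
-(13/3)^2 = -169/9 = -18.78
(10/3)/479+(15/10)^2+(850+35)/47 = 5696711/270156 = 21.09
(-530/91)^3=-148877000/753571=-197.56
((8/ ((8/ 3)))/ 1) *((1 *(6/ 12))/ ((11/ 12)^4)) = 31104/ 14641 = 2.12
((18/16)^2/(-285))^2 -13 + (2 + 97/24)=-771671413/110899200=-6.96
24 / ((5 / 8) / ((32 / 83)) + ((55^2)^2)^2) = 6144 / 21435888100000415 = 0.00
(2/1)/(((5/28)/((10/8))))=14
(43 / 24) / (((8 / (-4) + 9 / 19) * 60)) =-817 / 41760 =-0.02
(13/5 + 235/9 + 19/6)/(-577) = -2869/51930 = -0.06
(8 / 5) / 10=4 / 25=0.16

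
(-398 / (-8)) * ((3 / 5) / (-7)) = -597 / 140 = -4.26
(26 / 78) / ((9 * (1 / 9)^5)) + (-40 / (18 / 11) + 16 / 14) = 136313 / 63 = 2163.70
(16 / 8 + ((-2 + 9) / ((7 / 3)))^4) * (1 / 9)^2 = 83 / 81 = 1.02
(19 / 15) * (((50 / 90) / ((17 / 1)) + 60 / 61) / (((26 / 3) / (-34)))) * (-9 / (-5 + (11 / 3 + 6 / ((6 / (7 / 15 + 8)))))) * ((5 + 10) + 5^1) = 10812900 / 84851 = 127.43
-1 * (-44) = 44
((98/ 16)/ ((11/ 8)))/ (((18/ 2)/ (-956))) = -46844/ 99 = -473.17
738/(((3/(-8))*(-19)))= 1968/19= 103.58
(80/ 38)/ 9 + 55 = 9445/ 171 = 55.23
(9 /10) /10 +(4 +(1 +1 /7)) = 3663 /700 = 5.23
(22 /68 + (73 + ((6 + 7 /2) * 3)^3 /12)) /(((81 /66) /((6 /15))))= 88759 /136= 652.64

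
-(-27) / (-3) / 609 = -3 / 203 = -0.01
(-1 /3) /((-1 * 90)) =1 /270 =0.00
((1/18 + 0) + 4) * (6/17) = 73/51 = 1.43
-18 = -18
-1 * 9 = -9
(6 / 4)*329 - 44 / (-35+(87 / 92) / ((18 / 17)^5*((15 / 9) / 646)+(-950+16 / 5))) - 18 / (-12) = 1156451856161961909 / 2330348200335355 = 496.26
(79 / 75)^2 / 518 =6241 / 2913750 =0.00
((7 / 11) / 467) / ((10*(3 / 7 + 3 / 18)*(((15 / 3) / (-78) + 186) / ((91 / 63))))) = 16562 / 9312738875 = 0.00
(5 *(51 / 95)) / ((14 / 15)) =765 / 266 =2.88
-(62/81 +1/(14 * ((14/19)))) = -13691/15876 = -0.86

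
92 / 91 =1.01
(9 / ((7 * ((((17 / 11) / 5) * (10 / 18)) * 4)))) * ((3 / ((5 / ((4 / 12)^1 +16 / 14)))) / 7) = 27621 / 116620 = 0.24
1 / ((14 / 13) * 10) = 13 / 140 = 0.09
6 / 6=1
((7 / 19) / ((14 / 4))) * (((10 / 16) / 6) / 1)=5 / 456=0.01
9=9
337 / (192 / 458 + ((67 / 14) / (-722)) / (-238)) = 185655394792 / 230962927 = 803.83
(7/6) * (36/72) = 0.58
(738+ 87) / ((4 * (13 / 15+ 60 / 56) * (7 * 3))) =375 / 74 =5.07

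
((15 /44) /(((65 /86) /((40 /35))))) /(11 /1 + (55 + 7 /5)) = 2580 /337337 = 0.01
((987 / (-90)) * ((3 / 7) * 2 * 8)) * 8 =-3008 / 5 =-601.60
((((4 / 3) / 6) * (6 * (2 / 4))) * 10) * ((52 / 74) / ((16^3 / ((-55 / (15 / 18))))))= -715 / 9472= -0.08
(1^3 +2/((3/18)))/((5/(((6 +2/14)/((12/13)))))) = 7267/420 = 17.30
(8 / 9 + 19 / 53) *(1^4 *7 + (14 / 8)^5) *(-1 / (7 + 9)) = -1.83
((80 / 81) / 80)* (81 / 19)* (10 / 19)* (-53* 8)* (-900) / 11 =3816000 / 3971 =960.97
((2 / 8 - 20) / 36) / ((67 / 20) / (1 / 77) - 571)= 395 / 225396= 0.00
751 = 751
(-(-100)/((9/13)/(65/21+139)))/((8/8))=3879200/189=20524.87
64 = 64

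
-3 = -3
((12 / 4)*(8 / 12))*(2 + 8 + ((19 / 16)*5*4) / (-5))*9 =189 / 2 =94.50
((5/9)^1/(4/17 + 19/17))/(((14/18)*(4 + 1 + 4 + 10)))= 85/3059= 0.03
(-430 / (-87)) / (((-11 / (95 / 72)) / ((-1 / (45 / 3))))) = 4085 / 103356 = 0.04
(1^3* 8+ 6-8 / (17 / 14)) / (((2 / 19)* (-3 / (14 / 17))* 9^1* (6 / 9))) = -931 / 289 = -3.22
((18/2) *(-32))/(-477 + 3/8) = 768/1271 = 0.60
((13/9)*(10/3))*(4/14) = 260/189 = 1.38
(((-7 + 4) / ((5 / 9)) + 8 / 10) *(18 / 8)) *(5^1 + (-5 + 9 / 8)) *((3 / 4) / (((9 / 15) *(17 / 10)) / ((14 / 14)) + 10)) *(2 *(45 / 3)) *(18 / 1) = -3772575 / 8816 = -427.92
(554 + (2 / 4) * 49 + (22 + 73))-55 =1237 / 2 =618.50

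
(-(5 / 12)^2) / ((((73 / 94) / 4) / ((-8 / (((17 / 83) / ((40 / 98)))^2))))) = 12951320000 / 455885073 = 28.41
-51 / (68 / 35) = -105 / 4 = -26.25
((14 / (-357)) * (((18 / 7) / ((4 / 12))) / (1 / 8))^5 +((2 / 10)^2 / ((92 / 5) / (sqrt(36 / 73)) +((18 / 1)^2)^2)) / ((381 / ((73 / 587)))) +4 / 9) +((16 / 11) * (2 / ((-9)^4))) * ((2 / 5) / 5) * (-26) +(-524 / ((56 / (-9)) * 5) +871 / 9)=-1672642601809323055970598572672230439 / 47644877147862151806025989150 - 1679 * sqrt(73) / 462108931762788670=-35106452.19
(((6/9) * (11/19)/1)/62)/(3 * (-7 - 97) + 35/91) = -143/7158117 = -0.00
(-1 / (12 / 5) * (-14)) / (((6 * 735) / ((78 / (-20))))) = -13 / 2520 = -0.01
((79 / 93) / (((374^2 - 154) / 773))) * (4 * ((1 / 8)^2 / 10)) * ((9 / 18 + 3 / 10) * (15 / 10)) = 61067 / 1732552800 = 0.00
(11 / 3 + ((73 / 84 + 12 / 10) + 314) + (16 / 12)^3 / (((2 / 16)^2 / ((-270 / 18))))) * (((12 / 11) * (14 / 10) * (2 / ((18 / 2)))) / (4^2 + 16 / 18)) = -2464333 / 62700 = -39.30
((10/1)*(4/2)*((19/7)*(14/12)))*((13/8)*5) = 6175/12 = 514.58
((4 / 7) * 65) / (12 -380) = -65 / 644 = -0.10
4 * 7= 28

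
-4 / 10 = -2 / 5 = -0.40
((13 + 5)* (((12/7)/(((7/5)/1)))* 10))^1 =10800/49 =220.41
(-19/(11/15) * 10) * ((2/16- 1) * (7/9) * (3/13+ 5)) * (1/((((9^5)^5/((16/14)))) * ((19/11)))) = 23800/27998021519982250962039711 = 0.00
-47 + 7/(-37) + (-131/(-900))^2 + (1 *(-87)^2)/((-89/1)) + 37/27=-349000328827/2667330000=-130.84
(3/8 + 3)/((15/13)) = 117/40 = 2.92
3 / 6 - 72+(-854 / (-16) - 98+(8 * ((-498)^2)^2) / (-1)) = -3936382977953 / 8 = -492047872244.12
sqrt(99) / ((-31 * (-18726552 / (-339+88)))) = -251 * sqrt(11) / 193507704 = -0.00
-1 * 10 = -10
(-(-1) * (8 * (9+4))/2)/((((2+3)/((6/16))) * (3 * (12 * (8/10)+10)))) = 13/196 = 0.07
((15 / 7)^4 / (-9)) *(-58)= 326250 / 2401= 135.88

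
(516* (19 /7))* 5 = 49020 /7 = 7002.86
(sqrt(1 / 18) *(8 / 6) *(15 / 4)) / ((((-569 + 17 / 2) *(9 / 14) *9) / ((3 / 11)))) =-70 *sqrt(2) / 998811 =-0.00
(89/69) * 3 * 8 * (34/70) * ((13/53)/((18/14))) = 157352/54855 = 2.87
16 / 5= 3.20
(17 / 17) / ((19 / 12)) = 0.63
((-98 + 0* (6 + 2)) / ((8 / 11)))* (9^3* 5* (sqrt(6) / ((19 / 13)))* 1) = -25540515* sqrt(6) / 76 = -823174.07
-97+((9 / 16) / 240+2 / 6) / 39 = -14525431 / 149760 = -96.99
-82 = -82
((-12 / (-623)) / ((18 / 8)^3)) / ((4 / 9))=64 / 16821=0.00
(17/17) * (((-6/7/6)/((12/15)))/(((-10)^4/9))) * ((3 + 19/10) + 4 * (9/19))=-11619/10640000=-0.00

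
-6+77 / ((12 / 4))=59 / 3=19.67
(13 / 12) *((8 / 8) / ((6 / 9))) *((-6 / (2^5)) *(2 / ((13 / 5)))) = -15 / 64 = -0.23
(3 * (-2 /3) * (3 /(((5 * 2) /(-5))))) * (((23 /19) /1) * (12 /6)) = 138 /19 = 7.26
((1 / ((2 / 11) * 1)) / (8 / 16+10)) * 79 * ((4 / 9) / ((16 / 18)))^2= 869 / 84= 10.35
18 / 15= 6 / 5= 1.20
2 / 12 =1 / 6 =0.17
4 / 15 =0.27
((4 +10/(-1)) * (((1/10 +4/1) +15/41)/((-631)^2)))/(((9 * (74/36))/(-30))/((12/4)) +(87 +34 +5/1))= -197748/369637940443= -0.00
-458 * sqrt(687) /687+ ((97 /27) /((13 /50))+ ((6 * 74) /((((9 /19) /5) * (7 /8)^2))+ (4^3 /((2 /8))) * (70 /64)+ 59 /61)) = 6731428391 /1049139 - 2 * sqrt(687) /3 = 6398.67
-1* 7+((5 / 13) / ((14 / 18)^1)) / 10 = -1265 / 182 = -6.95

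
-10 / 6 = -1.67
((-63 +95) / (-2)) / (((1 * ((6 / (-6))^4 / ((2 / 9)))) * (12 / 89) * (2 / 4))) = -1424 / 27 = -52.74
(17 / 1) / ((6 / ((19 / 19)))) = 17 / 6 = 2.83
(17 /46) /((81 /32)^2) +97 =14646295 /150903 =97.06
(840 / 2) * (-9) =-3780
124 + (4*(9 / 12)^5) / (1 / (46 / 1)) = 167.66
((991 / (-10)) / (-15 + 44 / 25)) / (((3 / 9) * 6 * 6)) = 4955 / 7944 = 0.62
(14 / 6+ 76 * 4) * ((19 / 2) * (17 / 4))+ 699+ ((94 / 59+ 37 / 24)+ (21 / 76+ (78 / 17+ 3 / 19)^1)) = 498354487 / 38114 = 13075.37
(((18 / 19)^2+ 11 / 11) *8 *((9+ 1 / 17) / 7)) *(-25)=-3014000 / 6137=-491.12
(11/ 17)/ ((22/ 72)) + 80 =1396/ 17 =82.12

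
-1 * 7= -7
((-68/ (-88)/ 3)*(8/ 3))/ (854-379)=68/ 47025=0.00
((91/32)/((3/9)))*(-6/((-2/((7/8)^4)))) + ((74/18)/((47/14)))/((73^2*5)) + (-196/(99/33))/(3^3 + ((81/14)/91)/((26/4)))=346496537622053959/27535224807751680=12.58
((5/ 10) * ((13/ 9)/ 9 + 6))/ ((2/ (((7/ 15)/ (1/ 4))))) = 3493/ 1215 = 2.87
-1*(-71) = 71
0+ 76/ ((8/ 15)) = 285/ 2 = 142.50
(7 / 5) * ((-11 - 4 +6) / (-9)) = 7 / 5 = 1.40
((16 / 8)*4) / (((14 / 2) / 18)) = 144 / 7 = 20.57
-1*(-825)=825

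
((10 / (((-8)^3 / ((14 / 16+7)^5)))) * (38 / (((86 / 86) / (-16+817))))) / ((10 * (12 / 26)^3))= -1229009265561987 / 67108864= -18313665.17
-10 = -10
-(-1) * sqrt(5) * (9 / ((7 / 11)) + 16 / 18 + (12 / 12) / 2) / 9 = 1957 * sqrt(5) / 1134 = 3.86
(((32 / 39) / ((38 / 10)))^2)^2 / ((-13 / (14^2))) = -128450560000 / 3919369279293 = -0.03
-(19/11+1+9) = -129/11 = -11.73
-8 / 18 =-4 / 9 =-0.44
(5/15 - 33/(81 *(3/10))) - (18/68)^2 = -102509/93636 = -1.09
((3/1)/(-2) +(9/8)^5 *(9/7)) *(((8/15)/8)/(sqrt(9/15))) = 62459 *sqrt(15)/3440640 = 0.07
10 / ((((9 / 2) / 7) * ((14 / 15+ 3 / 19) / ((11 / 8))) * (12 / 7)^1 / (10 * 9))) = 1280125 / 1244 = 1029.04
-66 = -66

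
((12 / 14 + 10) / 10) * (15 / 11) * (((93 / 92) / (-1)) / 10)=-5301 / 35420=-0.15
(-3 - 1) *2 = -8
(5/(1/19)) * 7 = 665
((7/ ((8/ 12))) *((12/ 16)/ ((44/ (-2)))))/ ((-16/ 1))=63/ 2816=0.02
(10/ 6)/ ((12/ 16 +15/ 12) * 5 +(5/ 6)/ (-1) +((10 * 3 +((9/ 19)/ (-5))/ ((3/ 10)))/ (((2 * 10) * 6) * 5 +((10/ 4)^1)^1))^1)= 228950/ 1265993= 0.18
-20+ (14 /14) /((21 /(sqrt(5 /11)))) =-20+ sqrt(55) /231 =-19.97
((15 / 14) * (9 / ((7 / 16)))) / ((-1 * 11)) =-2.00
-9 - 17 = -26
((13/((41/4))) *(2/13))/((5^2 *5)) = 8/5125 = 0.00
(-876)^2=767376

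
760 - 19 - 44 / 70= 25913 / 35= 740.37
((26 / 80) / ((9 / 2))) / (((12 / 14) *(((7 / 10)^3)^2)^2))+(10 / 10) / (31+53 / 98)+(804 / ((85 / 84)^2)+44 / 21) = 945966364313816752174 / 1192282201481730975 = 793.41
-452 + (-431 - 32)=-915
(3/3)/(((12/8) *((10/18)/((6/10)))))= 18/25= 0.72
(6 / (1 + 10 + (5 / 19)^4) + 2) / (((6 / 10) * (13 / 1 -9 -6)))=-1013955 / 478052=-2.12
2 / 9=0.22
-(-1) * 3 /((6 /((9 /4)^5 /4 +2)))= 67241 /8192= 8.21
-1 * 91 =-91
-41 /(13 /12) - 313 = -4561 /13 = -350.85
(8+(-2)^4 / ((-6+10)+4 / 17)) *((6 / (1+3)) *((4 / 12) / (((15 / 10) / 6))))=212 / 9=23.56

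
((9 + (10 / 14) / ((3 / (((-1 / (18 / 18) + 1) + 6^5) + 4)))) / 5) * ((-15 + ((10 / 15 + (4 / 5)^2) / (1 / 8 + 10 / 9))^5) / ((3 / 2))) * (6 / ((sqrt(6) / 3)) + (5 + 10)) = -19440305509321350451018 / 381722813896484375 - 19440305509321350451018 * sqrt(6) / 1908614069482421875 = -75877.23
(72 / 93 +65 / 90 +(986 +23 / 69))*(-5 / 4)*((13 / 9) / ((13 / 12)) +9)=-2756045 / 216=-12759.47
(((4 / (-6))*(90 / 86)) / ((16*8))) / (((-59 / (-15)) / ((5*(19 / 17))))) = -21375 / 2760256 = -0.01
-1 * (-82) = 82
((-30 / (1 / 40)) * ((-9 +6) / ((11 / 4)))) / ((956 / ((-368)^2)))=487526400 / 2629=185441.76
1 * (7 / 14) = 1 / 2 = 0.50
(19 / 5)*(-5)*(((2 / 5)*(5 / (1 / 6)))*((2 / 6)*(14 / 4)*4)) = -1064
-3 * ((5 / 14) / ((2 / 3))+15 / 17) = -4.25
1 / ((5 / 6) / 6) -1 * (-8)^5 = 163876 / 5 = 32775.20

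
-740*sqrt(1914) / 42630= -0.76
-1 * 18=-18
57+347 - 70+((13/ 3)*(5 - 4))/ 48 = 334.09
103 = 103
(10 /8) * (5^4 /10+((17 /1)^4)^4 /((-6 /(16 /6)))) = -1946447675026674733615 /72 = -27033995486481593522.43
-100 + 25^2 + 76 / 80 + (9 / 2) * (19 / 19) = 10609 / 20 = 530.45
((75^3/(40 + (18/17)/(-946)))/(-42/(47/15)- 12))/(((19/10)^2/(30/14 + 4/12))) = -46059853125000/161739545863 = -284.78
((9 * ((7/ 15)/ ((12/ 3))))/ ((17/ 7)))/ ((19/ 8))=294/ 1615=0.18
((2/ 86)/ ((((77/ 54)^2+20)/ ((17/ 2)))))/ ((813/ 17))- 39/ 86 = -678766773/ 1497387194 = -0.45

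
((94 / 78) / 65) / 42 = 47 / 106470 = 0.00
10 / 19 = 0.53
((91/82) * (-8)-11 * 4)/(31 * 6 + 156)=-0.15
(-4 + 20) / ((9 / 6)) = 32 / 3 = 10.67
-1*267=-267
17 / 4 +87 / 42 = 177 / 28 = 6.32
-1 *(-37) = 37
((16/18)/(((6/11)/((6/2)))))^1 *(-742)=-32648/9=-3627.56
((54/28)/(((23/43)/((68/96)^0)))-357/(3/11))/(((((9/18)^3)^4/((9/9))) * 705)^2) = -3526042320896/80021025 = -44063.95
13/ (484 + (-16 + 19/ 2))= 26/ 955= 0.03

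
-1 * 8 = -8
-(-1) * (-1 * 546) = -546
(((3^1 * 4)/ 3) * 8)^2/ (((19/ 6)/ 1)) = 6144/ 19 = 323.37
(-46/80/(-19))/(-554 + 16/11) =-253/4619280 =-0.00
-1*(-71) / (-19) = -3.74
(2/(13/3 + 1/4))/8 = 3/55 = 0.05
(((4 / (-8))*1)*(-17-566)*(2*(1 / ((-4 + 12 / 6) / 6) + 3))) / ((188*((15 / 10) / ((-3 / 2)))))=0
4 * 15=60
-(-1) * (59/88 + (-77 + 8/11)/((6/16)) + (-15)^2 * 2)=65281/264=247.28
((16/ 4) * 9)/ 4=9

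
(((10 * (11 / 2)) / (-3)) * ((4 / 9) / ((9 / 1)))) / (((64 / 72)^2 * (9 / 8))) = -55 / 54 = -1.02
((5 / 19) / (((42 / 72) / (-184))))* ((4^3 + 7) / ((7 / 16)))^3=-16184678154240 / 45619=-354779327.79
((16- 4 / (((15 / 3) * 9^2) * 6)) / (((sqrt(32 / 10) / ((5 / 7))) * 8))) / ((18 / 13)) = 126347 * sqrt(5) / 489888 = 0.58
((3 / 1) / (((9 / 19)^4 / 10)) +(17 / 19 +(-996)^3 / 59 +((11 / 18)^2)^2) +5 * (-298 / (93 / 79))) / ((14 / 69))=-82539988.10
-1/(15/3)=-0.20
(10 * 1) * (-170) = -1700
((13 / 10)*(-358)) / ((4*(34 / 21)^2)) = -1026207 / 23120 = -44.39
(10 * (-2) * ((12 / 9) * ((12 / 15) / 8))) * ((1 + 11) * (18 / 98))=-288 / 49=-5.88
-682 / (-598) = 341 / 299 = 1.14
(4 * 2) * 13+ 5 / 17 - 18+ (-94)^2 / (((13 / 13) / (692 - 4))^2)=4182467670.29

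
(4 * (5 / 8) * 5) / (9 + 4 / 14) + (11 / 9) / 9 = 3121 / 2106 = 1.48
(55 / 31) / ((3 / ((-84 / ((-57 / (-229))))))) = -352660 / 1767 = -199.58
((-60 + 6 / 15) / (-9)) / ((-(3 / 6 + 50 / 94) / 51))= -476204 / 1455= -327.29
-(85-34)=-51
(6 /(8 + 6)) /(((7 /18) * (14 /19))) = 1.50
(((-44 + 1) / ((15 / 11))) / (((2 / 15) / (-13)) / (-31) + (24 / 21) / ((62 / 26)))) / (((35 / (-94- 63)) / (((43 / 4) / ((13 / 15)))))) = 296969739 / 81176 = 3658.34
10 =10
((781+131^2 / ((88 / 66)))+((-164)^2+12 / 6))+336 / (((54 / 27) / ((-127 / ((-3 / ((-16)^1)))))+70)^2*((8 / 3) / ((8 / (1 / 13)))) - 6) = 40552.56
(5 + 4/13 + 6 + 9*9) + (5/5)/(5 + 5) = 12013/130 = 92.41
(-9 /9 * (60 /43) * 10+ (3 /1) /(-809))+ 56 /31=-13103327 /1078397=-12.15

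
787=787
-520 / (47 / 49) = -25480 / 47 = -542.13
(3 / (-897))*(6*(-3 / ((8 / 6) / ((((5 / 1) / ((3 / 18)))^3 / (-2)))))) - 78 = -205572 / 299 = -687.53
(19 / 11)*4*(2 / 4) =38 / 11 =3.45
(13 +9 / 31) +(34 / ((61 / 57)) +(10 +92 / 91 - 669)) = -105473297 / 172081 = -612.93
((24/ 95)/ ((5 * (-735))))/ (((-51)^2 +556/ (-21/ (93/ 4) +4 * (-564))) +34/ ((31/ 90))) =-2168884/ 85169375535125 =-0.00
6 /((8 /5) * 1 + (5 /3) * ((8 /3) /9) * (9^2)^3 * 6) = 15 /3936604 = 0.00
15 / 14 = 1.07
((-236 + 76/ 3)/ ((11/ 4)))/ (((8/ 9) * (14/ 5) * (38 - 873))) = 0.04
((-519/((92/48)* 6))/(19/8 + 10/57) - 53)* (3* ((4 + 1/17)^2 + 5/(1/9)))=-100787850450/7730461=-13037.75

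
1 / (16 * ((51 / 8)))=0.01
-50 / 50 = -1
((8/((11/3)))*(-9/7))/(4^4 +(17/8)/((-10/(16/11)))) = -1080/98441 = -0.01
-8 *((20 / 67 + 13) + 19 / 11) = -88592 / 737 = -120.21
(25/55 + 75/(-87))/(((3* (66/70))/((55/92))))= -11375/132066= -0.09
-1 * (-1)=1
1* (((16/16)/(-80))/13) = -1/1040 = -0.00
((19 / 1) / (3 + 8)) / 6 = 19 / 66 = 0.29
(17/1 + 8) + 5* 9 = 70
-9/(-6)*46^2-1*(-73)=3247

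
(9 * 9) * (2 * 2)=324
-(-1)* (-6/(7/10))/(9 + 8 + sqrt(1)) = -10/21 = -0.48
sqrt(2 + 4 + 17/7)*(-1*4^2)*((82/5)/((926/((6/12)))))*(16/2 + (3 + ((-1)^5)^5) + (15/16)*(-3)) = -2.96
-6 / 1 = -6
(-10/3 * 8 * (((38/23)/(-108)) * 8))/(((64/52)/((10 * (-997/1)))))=-49251800/1863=-26436.82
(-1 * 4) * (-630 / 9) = 280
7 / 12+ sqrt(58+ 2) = 7 / 12+ 2* sqrt(15) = 8.33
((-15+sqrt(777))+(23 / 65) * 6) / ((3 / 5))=-279 / 13+5 * sqrt(777) / 3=25.00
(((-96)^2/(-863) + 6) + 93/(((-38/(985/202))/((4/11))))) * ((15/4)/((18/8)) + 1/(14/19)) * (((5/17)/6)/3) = -34775406065/78041915028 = -0.45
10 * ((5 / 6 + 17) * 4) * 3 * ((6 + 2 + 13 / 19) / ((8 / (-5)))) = -441375 / 38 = -11615.13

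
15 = 15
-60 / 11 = -5.45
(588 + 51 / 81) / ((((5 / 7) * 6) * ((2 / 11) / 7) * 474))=8566327 / 767880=11.16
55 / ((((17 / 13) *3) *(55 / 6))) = 26 / 17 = 1.53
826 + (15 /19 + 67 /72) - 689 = 189769 /1368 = 138.72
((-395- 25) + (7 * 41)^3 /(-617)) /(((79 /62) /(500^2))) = -370435166500000 /48743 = -7599761329.83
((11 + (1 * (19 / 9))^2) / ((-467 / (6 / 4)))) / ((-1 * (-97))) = -626 / 1223073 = -0.00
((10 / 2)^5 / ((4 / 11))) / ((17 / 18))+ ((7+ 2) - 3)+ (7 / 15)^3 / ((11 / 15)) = 766219687 / 84150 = 9105.40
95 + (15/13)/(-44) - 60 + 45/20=5323/143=37.22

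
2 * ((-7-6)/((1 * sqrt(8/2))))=-13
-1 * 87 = -87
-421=-421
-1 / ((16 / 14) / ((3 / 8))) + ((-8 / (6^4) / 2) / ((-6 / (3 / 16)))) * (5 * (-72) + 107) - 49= -511687 / 10368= -49.35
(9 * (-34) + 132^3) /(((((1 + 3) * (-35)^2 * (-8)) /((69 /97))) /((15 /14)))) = -44.71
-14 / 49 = -2 / 7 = -0.29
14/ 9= 1.56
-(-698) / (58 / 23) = 8027 / 29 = 276.79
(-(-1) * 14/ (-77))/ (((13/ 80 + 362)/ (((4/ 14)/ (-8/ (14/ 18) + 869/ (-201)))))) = 12864/ 1310188033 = 0.00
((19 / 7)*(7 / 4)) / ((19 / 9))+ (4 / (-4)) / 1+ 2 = 13 / 4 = 3.25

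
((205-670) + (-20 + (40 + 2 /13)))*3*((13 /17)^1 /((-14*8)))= 17349 /1904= 9.11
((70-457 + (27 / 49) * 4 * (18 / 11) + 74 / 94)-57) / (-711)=11136541 / 18011763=0.62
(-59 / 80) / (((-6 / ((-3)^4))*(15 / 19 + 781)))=30267 / 2376640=0.01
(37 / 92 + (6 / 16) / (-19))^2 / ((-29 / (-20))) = 8937845 / 88609616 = 0.10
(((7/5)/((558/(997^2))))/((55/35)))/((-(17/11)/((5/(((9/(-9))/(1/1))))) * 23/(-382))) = -9302930231/109089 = -85278.35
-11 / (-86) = 11 / 86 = 0.13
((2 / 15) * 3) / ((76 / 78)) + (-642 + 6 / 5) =-60837 / 95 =-640.39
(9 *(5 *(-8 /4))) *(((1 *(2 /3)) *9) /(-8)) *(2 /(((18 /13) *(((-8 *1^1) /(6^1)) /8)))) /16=-585 /16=-36.56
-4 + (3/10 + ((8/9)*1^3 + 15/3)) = 197/90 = 2.19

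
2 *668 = 1336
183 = 183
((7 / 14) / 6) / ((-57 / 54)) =-3 / 38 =-0.08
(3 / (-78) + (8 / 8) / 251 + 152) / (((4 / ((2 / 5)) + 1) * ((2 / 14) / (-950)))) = -299772025 / 3263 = -91870.07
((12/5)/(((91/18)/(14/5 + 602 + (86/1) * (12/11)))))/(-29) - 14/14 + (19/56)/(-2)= -146374769/11611600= -12.61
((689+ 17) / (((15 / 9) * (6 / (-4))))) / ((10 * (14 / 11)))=-3883 / 175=-22.19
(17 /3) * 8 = 136 /3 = 45.33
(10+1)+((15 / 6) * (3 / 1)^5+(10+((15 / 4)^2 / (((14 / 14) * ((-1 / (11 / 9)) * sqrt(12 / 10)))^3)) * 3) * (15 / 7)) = 8959 / 14-831875 * sqrt(30) / 36288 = 514.37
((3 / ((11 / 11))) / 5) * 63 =189 / 5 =37.80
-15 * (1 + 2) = -45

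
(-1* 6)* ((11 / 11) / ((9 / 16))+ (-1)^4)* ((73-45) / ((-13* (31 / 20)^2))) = 560000 / 37479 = 14.94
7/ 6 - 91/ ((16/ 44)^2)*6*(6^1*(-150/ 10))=4459469/ 12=371622.42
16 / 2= 8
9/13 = 0.69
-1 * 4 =-4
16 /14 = 8 /7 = 1.14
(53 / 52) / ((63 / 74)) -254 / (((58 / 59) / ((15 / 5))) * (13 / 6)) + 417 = 2871079 / 47502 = 60.44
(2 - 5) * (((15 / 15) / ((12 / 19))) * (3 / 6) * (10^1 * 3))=-285 / 4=-71.25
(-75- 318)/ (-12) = 32.75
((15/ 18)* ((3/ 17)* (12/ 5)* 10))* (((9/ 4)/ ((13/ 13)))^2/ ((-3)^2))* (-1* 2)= -135/ 34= -3.97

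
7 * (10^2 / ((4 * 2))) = 175 / 2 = 87.50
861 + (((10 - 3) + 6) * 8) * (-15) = -699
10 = 10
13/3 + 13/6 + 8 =29/2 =14.50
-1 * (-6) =6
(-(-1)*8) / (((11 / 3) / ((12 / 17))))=1.54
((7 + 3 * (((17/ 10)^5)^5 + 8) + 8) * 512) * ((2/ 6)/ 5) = 5770757412348402378939569991057/ 97656250000000000000000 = 59092555.90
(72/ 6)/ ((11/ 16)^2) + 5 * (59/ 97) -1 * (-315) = 4030834/ 11737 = 343.43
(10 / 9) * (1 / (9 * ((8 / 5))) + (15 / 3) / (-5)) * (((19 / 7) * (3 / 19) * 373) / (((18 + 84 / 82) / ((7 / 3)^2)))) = -7172417 / 151632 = -47.30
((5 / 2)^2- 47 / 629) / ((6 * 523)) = 5179 / 2631736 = 0.00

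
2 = 2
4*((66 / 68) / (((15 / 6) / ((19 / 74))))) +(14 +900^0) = 48429 / 3145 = 15.40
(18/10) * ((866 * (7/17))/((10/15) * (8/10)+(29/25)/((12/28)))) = 30310/153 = 198.10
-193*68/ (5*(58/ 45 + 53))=-48.35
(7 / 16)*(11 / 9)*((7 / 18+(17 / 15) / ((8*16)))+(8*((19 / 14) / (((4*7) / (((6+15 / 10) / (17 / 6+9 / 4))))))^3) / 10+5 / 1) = 9133319707774669 / 3164205496596480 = 2.89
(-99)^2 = 9801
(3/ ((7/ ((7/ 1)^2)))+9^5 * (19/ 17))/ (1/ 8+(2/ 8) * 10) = 2992768/ 119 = 25149.31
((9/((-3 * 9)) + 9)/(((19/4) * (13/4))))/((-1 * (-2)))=16/57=0.28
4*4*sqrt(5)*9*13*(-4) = -7488*sqrt(5) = -16743.68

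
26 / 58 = 13 / 29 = 0.45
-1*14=-14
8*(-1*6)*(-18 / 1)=864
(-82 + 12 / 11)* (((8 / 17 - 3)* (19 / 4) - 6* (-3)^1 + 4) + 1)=-332415 / 374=-888.81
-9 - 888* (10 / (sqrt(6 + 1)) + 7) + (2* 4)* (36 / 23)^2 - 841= -3727546 / 529 - 8880* sqrt(7) / 7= -10402.73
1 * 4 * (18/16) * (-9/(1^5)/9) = -9/2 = -4.50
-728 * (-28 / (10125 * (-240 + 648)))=2548 / 516375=0.00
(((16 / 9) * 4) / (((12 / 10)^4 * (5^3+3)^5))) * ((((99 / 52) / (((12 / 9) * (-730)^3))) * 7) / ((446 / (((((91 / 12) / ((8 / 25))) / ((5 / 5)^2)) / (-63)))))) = 9625 / 4450212735715878471991296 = 0.00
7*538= 3766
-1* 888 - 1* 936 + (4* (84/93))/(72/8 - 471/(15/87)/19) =-181000004/99231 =-1824.03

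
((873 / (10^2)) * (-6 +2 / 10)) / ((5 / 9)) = -227853 / 2500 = -91.14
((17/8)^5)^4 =4064231406647572522401601/1152921504606846976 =3525158.82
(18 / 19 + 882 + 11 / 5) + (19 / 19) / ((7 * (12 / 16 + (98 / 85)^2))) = 35373690193 / 39960515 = 885.22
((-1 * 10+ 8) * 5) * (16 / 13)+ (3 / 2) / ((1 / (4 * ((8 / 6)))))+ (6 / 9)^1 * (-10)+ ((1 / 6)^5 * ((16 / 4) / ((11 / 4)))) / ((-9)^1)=-6864277 / 625482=-10.97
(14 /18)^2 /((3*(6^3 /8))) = 0.01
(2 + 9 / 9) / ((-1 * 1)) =-3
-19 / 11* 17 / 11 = -323 / 121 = -2.67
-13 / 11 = -1.18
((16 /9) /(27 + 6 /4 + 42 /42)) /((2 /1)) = 16 /531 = 0.03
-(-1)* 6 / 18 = 1 / 3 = 0.33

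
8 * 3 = 24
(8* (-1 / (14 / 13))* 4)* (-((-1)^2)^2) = 208 / 7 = 29.71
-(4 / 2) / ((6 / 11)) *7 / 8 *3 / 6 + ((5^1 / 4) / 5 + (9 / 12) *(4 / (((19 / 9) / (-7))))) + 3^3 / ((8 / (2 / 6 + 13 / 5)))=-6391 / 4560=-1.40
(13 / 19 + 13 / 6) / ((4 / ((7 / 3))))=2275 / 1368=1.66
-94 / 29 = -3.24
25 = 25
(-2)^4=16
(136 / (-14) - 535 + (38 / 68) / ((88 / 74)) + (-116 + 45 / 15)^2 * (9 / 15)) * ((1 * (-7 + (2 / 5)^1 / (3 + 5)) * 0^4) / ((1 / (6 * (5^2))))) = 0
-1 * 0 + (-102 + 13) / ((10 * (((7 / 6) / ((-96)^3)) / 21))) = 708673536 / 5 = 141734707.20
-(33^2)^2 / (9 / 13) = -1712997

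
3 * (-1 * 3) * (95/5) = -171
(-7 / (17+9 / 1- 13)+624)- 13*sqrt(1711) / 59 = 8105 / 13- 13*sqrt(1711) / 59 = 614.35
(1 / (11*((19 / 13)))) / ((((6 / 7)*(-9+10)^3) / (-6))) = -91 / 209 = -0.44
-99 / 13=-7.62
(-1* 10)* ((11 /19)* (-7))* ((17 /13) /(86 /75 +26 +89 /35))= 624750 /349999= 1.79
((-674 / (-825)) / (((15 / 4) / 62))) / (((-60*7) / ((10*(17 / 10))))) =-710396 / 1299375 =-0.55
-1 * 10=-10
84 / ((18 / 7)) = 98 / 3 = 32.67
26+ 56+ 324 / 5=734 / 5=146.80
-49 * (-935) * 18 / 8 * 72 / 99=74970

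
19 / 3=6.33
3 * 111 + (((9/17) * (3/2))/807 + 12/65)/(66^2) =287445463619/863199480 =333.00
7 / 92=0.08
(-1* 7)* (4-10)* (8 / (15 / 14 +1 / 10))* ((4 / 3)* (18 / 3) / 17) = 94080 / 697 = 134.98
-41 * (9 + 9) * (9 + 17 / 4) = -19557 / 2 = -9778.50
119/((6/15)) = 595/2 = 297.50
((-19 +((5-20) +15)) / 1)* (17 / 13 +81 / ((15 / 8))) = -54967 / 65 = -845.65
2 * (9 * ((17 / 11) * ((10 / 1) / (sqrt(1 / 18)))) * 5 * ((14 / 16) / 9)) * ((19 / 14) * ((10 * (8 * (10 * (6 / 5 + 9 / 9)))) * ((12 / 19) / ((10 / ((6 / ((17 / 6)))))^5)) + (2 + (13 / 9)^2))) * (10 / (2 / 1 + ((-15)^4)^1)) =6227429774417 * sqrt(2) / 12558400470990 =0.70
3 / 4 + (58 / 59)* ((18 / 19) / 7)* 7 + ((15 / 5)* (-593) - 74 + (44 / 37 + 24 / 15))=-1533429161 / 829540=-1848.53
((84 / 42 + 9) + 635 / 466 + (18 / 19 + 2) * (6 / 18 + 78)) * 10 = 32304685 / 13281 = 2432.40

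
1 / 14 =0.07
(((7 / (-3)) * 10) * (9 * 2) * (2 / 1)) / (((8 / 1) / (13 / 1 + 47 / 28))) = -6165 / 4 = -1541.25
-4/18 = -2/9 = -0.22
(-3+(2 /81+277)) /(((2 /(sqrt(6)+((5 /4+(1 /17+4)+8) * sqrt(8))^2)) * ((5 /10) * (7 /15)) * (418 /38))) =110980 * sqrt(6) /2079+45447697250 /600831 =75772.16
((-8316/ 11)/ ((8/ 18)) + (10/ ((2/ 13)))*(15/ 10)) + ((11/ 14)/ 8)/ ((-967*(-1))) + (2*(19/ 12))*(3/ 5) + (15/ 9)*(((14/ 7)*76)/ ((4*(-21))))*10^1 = -7952669393/ 4873680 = -1631.76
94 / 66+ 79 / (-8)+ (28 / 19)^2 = -598415 / 95304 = -6.28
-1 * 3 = -3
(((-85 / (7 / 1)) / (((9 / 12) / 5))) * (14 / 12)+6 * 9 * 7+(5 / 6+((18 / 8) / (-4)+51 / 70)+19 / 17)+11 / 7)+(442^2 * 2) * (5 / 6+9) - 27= 47031207467 / 12240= 3842418.91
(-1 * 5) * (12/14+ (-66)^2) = -152490/7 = -21784.29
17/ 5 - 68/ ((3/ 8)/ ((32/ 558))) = -29291/ 4185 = -7.00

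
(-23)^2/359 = 529/359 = 1.47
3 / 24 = 1 / 8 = 0.12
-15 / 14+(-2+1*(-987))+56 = -13077 / 14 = -934.07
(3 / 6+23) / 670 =0.04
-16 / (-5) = 16 / 5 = 3.20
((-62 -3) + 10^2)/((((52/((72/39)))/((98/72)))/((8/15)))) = 1372/1521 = 0.90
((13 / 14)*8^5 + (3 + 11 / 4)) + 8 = 852353 / 28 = 30441.18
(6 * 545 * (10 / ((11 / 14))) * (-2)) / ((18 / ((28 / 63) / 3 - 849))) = 3497439400 / 891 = 3925296.75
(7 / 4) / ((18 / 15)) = 35 / 24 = 1.46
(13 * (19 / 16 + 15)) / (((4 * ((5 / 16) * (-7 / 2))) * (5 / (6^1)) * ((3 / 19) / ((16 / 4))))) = -36556 / 25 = -1462.24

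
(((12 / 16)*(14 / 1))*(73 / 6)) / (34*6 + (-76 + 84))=511 / 848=0.60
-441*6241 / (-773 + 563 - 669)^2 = -305809 / 85849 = -3.56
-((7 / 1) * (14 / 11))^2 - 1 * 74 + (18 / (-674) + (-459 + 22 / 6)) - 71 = -83152288 / 122331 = -679.73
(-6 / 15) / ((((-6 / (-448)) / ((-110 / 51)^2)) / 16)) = -2223.06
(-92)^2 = 8464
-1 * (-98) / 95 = 98 / 95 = 1.03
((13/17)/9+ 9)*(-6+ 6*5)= 11120/51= 218.04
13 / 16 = 0.81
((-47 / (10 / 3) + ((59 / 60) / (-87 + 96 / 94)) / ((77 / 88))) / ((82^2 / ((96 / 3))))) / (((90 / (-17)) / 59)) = 24024844958 / 32096551725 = 0.75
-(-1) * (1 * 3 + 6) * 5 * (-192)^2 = 1658880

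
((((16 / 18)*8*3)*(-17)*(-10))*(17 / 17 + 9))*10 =1088000 / 3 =362666.67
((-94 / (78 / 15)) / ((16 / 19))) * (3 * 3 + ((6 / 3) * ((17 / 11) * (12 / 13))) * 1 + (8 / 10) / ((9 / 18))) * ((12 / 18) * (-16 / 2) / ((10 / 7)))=60128369 / 55770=1078.15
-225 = -225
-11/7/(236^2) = -11/389872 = -0.00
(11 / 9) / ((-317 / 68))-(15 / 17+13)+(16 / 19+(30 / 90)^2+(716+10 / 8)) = 2595213815 / 3686076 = 704.06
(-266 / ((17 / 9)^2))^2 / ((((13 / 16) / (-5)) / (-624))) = 1782643645440 / 83521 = 21343657.83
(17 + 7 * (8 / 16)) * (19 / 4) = 97.38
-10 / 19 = -0.53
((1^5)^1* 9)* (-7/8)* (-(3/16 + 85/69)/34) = 32907/100096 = 0.33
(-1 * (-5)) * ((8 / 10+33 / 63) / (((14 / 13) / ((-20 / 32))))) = -9035 / 2352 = -3.84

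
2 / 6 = 1 / 3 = 0.33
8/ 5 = 1.60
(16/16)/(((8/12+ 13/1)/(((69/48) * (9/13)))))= 621/8528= 0.07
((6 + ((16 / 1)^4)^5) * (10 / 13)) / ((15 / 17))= 41103477866897391940010188 / 39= 1053935329920445947179748.00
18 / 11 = 1.64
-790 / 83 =-9.52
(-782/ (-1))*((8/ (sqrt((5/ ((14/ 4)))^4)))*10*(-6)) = -919632/ 5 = -183926.40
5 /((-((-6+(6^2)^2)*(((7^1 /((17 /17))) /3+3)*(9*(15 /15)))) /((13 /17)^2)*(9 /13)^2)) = -28561 /289897056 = -0.00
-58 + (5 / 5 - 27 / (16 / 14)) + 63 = -141 / 8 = -17.62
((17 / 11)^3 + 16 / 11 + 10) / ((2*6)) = 20159 / 15972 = 1.26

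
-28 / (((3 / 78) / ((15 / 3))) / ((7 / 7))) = -3640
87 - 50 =37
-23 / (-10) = 23 / 10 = 2.30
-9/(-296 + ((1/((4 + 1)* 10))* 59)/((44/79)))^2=-4840000/46445853169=-0.00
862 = 862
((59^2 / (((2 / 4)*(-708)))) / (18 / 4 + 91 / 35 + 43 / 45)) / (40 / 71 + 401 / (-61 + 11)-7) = 41890 / 496103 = 0.08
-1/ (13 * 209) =-1/ 2717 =-0.00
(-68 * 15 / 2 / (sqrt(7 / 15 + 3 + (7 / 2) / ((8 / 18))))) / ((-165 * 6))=34 * sqrt(40830) / 44913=0.15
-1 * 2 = -2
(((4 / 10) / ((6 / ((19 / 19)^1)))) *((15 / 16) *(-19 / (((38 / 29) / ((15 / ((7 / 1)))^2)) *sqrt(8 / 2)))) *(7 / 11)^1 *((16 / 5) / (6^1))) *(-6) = 4.24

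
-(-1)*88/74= 44/37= 1.19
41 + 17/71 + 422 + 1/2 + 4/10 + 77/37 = 466.22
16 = 16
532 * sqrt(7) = 1407.54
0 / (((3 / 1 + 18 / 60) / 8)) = 0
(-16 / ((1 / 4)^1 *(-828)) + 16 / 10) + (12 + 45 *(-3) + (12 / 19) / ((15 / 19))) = -124741 / 1035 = -120.52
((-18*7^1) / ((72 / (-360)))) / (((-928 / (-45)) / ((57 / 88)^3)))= 2625110775 / 316203008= 8.30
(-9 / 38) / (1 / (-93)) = 837 / 38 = 22.03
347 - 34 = 313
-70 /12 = -35 /6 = -5.83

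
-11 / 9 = -1.22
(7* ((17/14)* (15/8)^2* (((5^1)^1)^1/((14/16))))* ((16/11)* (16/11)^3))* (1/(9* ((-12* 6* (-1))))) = 1088000/922383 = 1.18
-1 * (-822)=822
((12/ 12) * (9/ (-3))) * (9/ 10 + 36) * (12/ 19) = -6642/ 95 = -69.92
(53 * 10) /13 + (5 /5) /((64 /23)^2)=2177757 /53248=40.90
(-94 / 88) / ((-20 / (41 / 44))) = 1927 / 38720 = 0.05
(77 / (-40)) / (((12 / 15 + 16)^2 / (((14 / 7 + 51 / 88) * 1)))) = -1135 / 64512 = -0.02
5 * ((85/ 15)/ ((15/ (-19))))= -35.89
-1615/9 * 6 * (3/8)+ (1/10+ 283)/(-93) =-756637/1860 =-406.79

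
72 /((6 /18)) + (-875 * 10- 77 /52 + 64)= -440517 /52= -8471.48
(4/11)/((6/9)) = 6/11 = 0.55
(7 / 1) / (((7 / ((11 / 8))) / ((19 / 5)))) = 209 / 40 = 5.22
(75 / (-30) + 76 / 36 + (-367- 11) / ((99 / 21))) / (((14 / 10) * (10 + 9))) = -11395 / 3762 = -3.03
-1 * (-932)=932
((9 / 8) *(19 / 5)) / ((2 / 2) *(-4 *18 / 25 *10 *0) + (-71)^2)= 171 / 201640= 0.00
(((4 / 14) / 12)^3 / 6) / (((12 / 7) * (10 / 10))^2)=1 / 1306368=0.00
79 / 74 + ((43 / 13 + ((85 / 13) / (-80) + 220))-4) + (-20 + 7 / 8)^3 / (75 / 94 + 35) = 24.88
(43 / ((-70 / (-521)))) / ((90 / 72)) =44806 / 175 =256.03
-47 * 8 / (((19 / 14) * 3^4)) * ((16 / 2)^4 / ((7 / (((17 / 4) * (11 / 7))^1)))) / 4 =-35999744 / 10773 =-3341.66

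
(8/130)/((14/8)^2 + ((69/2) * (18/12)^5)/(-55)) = -2816/77831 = -0.04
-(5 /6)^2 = -25 /36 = -0.69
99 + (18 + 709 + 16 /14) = 5790 /7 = 827.14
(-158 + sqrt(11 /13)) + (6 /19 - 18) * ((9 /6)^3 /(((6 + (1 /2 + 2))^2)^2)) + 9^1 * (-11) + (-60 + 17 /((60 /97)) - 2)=-27757539049 /95213940 + sqrt(143) /13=-290.61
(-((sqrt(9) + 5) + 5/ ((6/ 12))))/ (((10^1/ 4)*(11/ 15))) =-108/ 11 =-9.82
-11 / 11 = -1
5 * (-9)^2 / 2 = 405 / 2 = 202.50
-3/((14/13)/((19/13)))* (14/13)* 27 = -1539/13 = -118.38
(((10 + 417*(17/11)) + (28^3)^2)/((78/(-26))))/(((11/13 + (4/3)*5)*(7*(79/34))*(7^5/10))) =-23429538400060/29955435433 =-782.15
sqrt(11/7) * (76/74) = 38 * sqrt(77)/259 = 1.29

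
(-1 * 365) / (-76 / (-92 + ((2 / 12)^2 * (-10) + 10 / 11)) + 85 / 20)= -26412860 / 367739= -71.83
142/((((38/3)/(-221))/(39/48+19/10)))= -10214841/1520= -6720.29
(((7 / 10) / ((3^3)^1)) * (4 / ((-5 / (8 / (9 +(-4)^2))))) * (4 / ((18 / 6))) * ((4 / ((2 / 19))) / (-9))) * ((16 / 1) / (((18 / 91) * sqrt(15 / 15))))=12393472 / 4100625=3.02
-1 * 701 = -701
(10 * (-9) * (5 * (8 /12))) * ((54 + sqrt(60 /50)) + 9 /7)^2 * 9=-404535060 /49- 417960 * sqrt(30) /7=-8582854.87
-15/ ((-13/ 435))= 6525/ 13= 501.92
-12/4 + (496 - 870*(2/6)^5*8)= 464.36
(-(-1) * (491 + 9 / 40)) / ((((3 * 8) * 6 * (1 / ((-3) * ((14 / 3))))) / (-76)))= 2613317 / 720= 3629.61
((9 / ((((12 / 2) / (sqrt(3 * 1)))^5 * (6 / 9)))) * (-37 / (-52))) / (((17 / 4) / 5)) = 185 * sqrt(3) / 14144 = 0.02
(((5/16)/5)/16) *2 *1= 1/128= 0.01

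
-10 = -10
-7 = -7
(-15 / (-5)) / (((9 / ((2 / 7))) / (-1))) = -2 / 21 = -0.10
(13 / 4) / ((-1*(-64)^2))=-13 / 16384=-0.00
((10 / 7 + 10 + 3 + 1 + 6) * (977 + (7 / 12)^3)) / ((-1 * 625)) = -1688599 / 50400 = -33.50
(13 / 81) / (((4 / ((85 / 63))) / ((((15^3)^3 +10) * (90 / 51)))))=12494091800125 / 3402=3672572545.60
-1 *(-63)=63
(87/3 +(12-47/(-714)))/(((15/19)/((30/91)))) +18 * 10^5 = 58477157099/32487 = 1800017.15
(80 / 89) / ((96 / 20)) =50 / 267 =0.19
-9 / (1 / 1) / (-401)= 9 / 401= 0.02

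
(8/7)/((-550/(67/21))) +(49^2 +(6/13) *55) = 1275122291/525525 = 2426.38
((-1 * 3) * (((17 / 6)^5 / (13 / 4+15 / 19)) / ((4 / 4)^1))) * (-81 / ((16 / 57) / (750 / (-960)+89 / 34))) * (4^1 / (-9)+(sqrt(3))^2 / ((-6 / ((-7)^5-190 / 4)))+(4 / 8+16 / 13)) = 39604554905547015 / 65388544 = 605680329.96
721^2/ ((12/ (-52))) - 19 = -6757990/ 3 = -2252663.33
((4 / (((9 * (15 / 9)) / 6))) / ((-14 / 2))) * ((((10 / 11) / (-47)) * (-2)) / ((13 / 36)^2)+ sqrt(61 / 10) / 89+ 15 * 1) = -2138424 / 611611 - 4 * sqrt(610) / 15575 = -3.50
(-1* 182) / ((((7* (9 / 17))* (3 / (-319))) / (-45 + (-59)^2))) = 484469128 / 27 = 17943301.04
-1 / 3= -0.33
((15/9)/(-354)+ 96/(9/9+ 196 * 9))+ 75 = 140675377/1874430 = 75.05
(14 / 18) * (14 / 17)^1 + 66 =10196 / 153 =66.64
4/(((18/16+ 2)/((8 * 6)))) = 1536/25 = 61.44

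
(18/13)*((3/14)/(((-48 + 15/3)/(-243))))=6561/3913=1.68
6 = 6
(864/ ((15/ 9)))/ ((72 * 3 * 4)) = 3/ 5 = 0.60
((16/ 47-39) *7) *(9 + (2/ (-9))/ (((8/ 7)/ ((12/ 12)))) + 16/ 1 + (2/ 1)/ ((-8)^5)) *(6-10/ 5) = -46522527961/ 1732608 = -26851.16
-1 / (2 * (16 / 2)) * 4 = -0.25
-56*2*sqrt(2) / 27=-5.87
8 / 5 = 1.60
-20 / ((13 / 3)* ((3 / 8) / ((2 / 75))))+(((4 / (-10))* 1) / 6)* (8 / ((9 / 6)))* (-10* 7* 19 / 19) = 14368 / 585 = 24.56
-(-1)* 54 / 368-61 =-11197 / 184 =-60.85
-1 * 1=-1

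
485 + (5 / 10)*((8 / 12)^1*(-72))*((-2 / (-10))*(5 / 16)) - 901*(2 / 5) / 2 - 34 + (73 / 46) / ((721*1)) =22329192 / 82915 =269.30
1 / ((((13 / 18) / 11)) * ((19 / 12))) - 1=2129 / 247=8.62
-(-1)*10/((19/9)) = 90/19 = 4.74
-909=-909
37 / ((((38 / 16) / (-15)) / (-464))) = 2060160 / 19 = 108429.47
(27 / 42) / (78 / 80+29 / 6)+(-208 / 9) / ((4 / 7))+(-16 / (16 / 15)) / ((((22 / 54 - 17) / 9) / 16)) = 89.84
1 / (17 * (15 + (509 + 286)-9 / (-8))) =8 / 110313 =0.00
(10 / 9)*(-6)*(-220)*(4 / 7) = 838.10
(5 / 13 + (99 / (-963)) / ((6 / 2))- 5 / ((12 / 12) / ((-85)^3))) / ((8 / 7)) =89696037109 / 33384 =2686797.18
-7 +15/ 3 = -2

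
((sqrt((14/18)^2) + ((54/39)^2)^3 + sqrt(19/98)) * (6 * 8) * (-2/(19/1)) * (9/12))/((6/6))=-2719181432/91709371 - 36 * sqrt(38)/133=-31.32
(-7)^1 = -7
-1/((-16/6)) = 3/8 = 0.38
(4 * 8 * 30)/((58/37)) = 17760/29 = 612.41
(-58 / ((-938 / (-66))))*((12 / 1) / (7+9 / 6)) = -45936 / 7973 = -5.76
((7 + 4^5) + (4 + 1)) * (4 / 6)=690.67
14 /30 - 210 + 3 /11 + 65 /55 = -34333 /165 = -208.08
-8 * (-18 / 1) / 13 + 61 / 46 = 7417 / 598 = 12.40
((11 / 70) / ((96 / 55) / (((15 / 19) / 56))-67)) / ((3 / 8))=2420 / 328083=0.01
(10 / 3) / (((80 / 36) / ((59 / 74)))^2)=93987 / 219040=0.43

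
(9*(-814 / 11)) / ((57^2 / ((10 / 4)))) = -185 / 361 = -0.51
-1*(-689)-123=566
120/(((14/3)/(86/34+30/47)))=455580/5593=81.46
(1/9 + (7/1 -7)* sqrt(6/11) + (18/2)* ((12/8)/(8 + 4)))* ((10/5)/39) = 89/1404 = 0.06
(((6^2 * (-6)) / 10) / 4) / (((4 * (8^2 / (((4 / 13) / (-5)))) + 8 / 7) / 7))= 441 / 48520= 0.01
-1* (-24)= 24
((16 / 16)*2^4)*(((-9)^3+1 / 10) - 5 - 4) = -59032 / 5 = -11806.40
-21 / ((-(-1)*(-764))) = 21 / 764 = 0.03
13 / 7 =1.86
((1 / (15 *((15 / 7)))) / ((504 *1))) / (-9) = -1 / 145800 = -0.00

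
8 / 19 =0.42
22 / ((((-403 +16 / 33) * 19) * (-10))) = 0.00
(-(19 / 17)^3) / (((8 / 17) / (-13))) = 38.57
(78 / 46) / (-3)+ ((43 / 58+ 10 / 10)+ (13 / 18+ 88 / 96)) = 2.82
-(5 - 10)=5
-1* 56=-56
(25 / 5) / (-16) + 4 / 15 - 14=-3371 / 240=-14.05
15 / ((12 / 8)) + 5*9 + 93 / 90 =56.03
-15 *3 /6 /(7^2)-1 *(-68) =6649 /98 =67.85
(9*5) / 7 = 6.43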